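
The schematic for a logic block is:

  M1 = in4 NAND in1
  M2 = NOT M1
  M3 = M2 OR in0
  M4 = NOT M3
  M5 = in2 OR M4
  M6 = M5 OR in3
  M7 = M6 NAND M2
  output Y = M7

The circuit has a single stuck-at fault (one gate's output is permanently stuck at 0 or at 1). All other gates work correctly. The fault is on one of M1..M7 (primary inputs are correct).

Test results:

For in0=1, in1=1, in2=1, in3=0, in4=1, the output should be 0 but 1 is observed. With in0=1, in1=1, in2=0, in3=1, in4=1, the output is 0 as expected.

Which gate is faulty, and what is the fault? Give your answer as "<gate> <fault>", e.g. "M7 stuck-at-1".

Fault-free values for test 1 (in0=1, in1=1, in2=1, in3=0, in4=1): M1=0, M2=1, M3=1, M4=0, M5=1, M6=1, M7=0, giving Y=0. Observed 1.
Test 1: faults giving observed 1 are {M1 stuck-at-1, M2 stuck-at-0, M5 stuck-at-0, M6 stuck-at-0, M7 stuck-at-1}.
Test 2 (in0=1, in1=1, in2=0, in3=1, in4=1): fault-free M1=0, M2=1, M3=1, M4=0, M5=0, M6=1, M7=0 → 0; observed 0. Eliminates M1 stuck-at-1, M2 stuck-at-0, M6 stuck-at-0, M7 stuck-at-1.
Only M5 stuck-at-0 is consistent with every test.

M5 stuck-at-0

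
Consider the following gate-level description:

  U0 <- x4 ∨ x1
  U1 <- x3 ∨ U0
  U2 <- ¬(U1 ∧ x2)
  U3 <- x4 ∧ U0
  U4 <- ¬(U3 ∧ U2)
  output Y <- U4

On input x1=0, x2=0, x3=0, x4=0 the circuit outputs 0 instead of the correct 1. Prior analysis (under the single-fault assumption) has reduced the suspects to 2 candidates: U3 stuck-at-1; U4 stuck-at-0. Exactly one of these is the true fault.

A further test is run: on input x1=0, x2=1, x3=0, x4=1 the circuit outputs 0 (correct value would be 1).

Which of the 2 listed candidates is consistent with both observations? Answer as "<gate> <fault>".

U4 stuck-at-0

Evaluate each candidate on input x1=0, x2=1, x3=0, x4=1:
  U3 stuck-at-1: U0=1, U1=1, U2=0, U3=1 [stuck-at-1], U4=1 → 1 — eliminated
  U4 stuck-at-0: U0=1, U1=1, U2=0, U3=1, U4=0 [stuck-at-0] → 0 — matches
Only U4 stuck-at-0 reproduces the observed 0.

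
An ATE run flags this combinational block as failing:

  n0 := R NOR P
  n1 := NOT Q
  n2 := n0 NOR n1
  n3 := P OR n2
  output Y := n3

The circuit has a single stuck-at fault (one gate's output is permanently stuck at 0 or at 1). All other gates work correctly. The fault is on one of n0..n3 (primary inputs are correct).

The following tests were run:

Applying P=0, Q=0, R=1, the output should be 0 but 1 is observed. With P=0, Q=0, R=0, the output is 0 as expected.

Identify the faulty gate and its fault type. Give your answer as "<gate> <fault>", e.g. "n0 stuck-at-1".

Fault-free values for test 1 (P=0, Q=0, R=1): n0=0, n1=1, n2=0, n3=0, giving Y=0. Observed 1.
Test 1: faults giving observed 1 are {n1 stuck-at-0, n2 stuck-at-1, n3 stuck-at-1}.
Test 2 (P=0, Q=0, R=0): fault-free n0=1, n1=1, n2=0, n3=0 → 0; observed 0. Eliminates n2 stuck-at-1, n3 stuck-at-1.
Only n1 stuck-at-0 is consistent with every test.

n1 stuck-at-0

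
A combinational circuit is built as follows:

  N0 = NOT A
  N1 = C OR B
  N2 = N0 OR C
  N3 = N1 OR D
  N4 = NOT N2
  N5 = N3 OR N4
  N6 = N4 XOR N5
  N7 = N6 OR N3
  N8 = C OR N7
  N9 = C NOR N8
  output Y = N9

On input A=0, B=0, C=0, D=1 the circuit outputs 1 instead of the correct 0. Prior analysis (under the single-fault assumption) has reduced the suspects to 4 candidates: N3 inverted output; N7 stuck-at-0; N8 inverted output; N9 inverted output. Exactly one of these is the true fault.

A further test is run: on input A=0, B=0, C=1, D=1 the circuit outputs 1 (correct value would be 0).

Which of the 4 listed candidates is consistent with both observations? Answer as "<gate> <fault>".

Evaluate each candidate on input A=0, B=0, C=1, D=1:
  N3 inverted output: N0=1, N1=1, N2=1, N3=0 [inverted output], N4=0, N5=0, N6=0, N7=0, N8=1, N9=0 → 0 — eliminated
  N7 stuck-at-0: N0=1, N1=1, N2=1, N3=1, N4=0, N5=1, N6=1, N7=0 [stuck-at-0], N8=1, N9=0 → 0 — eliminated
  N8 inverted output: N0=1, N1=1, N2=1, N3=1, N4=0, N5=1, N6=1, N7=1, N8=0 [inverted output], N9=0 → 0 — eliminated
  N9 inverted output: N0=1, N1=1, N2=1, N3=1, N4=0, N5=1, N6=1, N7=1, N8=1, N9=1 [inverted output] → 1 — matches
Only N9 inverted output reproduces the observed 1.

N9 inverted output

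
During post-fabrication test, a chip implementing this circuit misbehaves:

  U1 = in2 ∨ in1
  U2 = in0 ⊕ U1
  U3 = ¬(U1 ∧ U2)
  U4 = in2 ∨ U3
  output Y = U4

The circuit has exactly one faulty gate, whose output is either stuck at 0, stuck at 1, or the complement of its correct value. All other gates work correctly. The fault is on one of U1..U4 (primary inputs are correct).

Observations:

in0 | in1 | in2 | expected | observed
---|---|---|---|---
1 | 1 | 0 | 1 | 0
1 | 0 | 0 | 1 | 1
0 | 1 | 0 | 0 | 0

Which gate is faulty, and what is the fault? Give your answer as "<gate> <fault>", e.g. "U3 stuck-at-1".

Fault-free values for test 1 (in0=1, in1=1, in2=0): U1=1, U2=0, U3=1, U4=1, giving Y=1. Observed 0.
Test 1: faults giving observed 0 are {U2 stuck-at-1, U2 inverted output, U3 stuck-at-0, U3 inverted output, U4 stuck-at-0, U4 inverted output}.
Test 2 (in0=1, in1=0, in2=0): fault-free U1=0, U2=1, U3=1, U4=1 → 1; observed 1. Eliminates U3 stuck-at-0, U3 inverted output, U4 stuck-at-0, U4 inverted output.
Test 3 (in0=0, in1=1, in2=0): fault-free U1=1, U2=1, U3=0, U4=0 → 0; observed 0. Eliminates U2 inverted output.
Only U2 stuck-at-1 is consistent with every test.

U2 stuck-at-1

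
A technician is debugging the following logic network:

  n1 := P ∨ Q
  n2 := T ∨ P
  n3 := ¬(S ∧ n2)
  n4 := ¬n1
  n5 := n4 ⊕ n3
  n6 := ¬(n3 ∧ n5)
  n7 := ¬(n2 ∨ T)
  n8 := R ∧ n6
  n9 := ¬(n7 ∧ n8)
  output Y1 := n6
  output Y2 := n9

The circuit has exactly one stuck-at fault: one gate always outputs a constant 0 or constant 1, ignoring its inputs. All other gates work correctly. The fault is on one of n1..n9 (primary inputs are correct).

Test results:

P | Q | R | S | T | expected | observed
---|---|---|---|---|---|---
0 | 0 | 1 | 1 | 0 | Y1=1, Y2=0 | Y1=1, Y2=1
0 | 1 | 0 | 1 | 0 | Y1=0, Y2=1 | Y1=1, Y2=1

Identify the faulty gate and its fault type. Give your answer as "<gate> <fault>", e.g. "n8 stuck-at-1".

Fault-free values for test 1 (P=0, Q=0, R=1, S=1, T=0): n1=0, n2=0, n3=1, n4=1, n5=0, n6=1, n7=1, n8=1, n9=0, giving Y1=1, Y2=0. Observed Y1=1, Y2=1.
Test 1: faults giving observed Y1=1, Y2=1 are {n2 stuck-at-1, n7 stuck-at-0, n8 stuck-at-0, n9 stuck-at-1}.
Test 2 (P=0, Q=1, R=0, S=1, T=0): fault-free n1=1, n2=0, n3=1, n4=0, n5=1, n6=0, n7=1, n8=0, n9=1 → Y1=0, Y2=1; observed Y1=1, Y2=1. Eliminates n7 stuck-at-0, n8 stuck-at-0, n9 stuck-at-1.
Only n2 stuck-at-1 is consistent with every test.

n2 stuck-at-1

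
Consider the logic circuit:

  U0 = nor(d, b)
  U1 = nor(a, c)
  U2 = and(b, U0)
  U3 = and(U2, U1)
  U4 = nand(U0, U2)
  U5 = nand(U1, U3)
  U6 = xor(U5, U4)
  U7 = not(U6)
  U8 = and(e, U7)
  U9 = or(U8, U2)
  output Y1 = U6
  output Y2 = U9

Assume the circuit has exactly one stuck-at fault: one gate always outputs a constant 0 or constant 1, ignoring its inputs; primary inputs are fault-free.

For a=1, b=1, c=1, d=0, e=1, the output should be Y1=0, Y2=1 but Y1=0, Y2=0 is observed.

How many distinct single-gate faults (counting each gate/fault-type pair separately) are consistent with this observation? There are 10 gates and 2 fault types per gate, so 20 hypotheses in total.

Fault-free: U0=0, U1=0, U2=0, U3=0, U4=1, U5=1, U6=0, U7=1, U8=1, U9=1 → Y1=0, Y2=1. Observed Y1=0, Y2=0.
  U0: none of the 2 fault types match ✗
  U1: none of the 2 fault types match ✗
  U2: none of the 2 fault types match ✗
  U3: none of the 2 fault types match ✗
  U4: none of the 2 fault types match ✗
  U5: none of the 2 fault types match ✗
  U6: none of the 2 fault types match ✗
  U7: stuck-at-0 ✓; others ✗
  U8: stuck-at-0 ✓; others ✗
  U9: stuck-at-0 ✓; others ✗
Consistent faults: {U7 stuck-at-0, U8 stuck-at-0, U9 stuck-at-0} — 3 in all.

3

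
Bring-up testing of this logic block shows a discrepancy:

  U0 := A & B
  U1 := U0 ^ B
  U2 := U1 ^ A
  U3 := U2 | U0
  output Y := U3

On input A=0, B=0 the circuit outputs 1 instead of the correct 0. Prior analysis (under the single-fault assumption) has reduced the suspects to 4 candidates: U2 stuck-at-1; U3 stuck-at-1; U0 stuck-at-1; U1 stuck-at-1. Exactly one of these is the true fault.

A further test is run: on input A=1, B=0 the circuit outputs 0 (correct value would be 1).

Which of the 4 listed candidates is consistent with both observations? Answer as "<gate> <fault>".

U1 stuck-at-1

Evaluate each candidate on input A=1, B=0:
  U2 stuck-at-1: U0=0, U1=0, U2=1 [stuck-at-1], U3=1 → 1 — eliminated
  U3 stuck-at-1: U0=0, U1=0, U2=1, U3=1 [stuck-at-1] → 1 — eliminated
  U0 stuck-at-1: U0=1 [stuck-at-1], U1=1, U2=0, U3=1 → 1 — eliminated
  U1 stuck-at-1: U0=0, U1=1 [stuck-at-1], U2=0, U3=0 → 0 — matches
Only U1 stuck-at-1 reproduces the observed 0.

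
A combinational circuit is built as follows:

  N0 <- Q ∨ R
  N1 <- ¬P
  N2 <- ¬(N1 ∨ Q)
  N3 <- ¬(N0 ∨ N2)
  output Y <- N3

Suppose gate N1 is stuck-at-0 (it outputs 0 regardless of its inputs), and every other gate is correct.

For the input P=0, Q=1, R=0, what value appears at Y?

0

Propagate with N1 forced: N0=1, N1=0 [stuck-at-0], N2=0, N3=0.
So Y = 0. (Same as the fault-free value — the fault is masked on this input.)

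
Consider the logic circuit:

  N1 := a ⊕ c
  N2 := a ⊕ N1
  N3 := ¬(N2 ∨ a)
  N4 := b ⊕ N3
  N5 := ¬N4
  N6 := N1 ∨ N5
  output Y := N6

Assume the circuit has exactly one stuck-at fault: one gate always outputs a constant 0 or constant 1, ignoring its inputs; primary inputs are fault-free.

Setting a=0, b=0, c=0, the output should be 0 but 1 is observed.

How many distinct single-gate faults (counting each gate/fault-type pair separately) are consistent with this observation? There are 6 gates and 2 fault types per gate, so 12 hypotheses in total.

6

Fault-free: N1=0, N2=0, N3=1, N4=1, N5=0, N6=0 → 0. Observed 1.
  N1 stuck-at-0: output 0 ✗
  N1 stuck-at-1: output 1 ✓
  N2 stuck-at-0: output 0 ✗
  N2 stuck-at-1: output 1 ✓
  N3 stuck-at-0: output 1 ✓
  N3 stuck-at-1: output 0 ✗
  N4 stuck-at-0: output 1 ✓
  N4 stuck-at-1: output 0 ✗
  N5 stuck-at-0: output 0 ✗
  N5 stuck-at-1: output 1 ✓
  N6 stuck-at-0: output 0 ✗
  N6 stuck-at-1: output 1 ✓
Consistent faults: {N1 stuck-at-1, N2 stuck-at-1, N3 stuck-at-0, N4 stuck-at-0, N5 stuck-at-1, N6 stuck-at-1} — 6 in all.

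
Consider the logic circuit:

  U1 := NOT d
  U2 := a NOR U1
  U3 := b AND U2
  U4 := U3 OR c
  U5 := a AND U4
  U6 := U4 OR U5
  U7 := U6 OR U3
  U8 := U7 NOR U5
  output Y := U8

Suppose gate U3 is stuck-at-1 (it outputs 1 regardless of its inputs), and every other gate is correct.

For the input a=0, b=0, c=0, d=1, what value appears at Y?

Propagate with U3 forced: U1=0, U2=1, U3=1 [stuck-at-1], U4=1, U5=0, U6=1, U7=1, U8=0.
So Y = 0. (Without the fault it would be 1.)

0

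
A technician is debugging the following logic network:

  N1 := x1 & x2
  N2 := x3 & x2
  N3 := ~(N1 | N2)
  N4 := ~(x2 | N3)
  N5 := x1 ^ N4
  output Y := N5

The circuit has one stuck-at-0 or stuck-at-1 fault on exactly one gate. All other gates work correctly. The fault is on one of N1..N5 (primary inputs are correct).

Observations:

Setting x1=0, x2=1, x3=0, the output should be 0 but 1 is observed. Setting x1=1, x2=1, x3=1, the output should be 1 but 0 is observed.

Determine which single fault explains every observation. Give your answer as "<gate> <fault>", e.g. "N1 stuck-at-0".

Fault-free values for test 1 (x1=0, x2=1, x3=0): N1=0, N2=0, N3=1, N4=0, N5=0, giving Y=0. Observed 1.
Test 1: faults giving observed 1 are {N4 stuck-at-1, N5 stuck-at-1}.
Test 2 (x1=1, x2=1, x3=1): fault-free N1=1, N2=1, N3=0, N4=0, N5=1 → 1; observed 0. Eliminates N5 stuck-at-1.
Only N4 stuck-at-1 is consistent with every test.

N4 stuck-at-1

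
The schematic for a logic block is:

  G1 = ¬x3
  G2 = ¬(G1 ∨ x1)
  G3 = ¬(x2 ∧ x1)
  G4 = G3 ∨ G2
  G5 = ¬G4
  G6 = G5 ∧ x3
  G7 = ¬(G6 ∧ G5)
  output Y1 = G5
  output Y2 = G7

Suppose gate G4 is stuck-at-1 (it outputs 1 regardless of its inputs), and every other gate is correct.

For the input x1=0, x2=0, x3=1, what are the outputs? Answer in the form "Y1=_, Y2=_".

Propagate with G4 forced: G1=0, G2=1, G3=1, G4=1 [stuck-at-1], G5=0, G6=0, G7=1.
So the outputs are Y1=0, Y2=1. (Same as the fault-free value — the fault is masked on this input.)

Y1=0, Y2=1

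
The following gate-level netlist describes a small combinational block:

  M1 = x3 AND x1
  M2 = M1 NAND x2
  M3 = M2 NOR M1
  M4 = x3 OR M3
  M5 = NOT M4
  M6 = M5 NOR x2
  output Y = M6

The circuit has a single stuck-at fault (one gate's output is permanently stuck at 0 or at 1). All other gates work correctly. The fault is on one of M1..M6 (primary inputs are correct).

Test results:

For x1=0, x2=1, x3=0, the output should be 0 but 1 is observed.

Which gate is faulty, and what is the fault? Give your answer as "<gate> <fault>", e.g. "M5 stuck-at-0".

M6 stuck-at-1

Fault-free values for test 1 (x1=0, x2=1, x3=0): M1=0, M2=1, M3=0, M4=0, M5=1, M6=0, giving Y=0. Observed 1.
Test 1: faults giving observed 1 are {M6 stuck-at-1}.
Only M6 stuck-at-1 is consistent with every test.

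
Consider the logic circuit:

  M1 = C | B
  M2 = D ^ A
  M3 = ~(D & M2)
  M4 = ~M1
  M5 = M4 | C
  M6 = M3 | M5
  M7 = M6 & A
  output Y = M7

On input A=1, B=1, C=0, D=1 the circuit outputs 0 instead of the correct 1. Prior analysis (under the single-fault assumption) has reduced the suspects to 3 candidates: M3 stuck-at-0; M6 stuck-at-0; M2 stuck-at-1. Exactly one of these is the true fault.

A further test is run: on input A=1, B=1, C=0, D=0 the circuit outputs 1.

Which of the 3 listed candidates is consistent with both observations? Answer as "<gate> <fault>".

M2 stuck-at-1

Evaluate each candidate on input A=1, B=1, C=0, D=0:
  M3 stuck-at-0: M1=1, M2=1, M3=0 [stuck-at-0], M4=0, M5=0, M6=0, M7=0 → 0 — eliminated
  M6 stuck-at-0: M1=1, M2=1, M3=1, M4=0, M5=0, M6=0 [stuck-at-0], M7=0 → 0 — eliminated
  M2 stuck-at-1: M1=1, M2=1 [stuck-at-1], M3=1, M4=0, M5=0, M6=1, M7=1 → 1 — matches
Only M2 stuck-at-1 reproduces the observed 1.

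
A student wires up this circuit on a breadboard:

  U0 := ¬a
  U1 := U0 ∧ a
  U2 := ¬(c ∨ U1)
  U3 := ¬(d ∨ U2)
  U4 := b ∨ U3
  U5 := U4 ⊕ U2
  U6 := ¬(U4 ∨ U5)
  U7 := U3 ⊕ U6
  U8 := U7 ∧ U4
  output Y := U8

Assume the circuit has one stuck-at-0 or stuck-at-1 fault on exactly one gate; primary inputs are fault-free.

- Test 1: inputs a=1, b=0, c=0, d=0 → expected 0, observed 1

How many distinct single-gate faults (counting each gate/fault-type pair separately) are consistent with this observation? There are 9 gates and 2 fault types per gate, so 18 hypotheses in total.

Fault-free: U0=0, U1=0, U2=1, U3=0, U4=0, U5=1, U6=0, U7=0, U8=0 → 0. Observed 1.
  U0: stuck-at-1 ✓; others ✗
  U1: stuck-at-1 ✓; others ✗
  U2: stuck-at-0 ✓; others ✗
  U3: stuck-at-1 ✓; others ✗
  U4: none of the 2 fault types match ✗
  U5: none of the 2 fault types match ✗
  U6: none of the 2 fault types match ✗
  U7: none of the 2 fault types match ✗
  U8: stuck-at-1 ✓; others ✗
Consistent faults: {U0 stuck-at-1, U1 stuck-at-1, U2 stuck-at-0, U3 stuck-at-1, U8 stuck-at-1} — 5 in all.

5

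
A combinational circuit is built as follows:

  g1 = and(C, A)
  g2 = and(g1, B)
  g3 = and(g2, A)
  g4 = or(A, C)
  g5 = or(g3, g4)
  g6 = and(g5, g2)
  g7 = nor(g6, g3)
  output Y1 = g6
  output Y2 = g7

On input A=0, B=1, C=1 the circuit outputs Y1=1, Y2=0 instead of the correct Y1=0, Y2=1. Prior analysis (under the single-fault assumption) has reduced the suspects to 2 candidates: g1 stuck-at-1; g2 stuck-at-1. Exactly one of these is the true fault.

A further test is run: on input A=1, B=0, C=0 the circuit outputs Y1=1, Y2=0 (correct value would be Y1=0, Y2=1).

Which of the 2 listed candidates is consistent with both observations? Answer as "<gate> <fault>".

g2 stuck-at-1

Evaluate each candidate on input A=1, B=0, C=0:
  g1 stuck-at-1: g1=1 [stuck-at-1], g2=0, g3=0, g4=1, g5=1, g6=0, g7=1 → Y1=0, Y2=1 — eliminated
  g2 stuck-at-1: g1=0, g2=1 [stuck-at-1], g3=1, g4=1, g5=1, g6=1, g7=0 → Y1=1, Y2=0 — matches
Only g2 stuck-at-1 reproduces the observed Y1=1, Y2=0.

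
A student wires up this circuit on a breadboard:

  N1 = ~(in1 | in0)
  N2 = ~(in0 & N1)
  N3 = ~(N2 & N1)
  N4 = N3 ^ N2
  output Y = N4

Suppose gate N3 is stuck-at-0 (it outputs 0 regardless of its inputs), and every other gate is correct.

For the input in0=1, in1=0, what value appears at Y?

Propagate with N3 forced: N1=0, N2=1, N3=0 [stuck-at-0], N4=1.
So Y = 1. (Without the fault it would be 0.)

1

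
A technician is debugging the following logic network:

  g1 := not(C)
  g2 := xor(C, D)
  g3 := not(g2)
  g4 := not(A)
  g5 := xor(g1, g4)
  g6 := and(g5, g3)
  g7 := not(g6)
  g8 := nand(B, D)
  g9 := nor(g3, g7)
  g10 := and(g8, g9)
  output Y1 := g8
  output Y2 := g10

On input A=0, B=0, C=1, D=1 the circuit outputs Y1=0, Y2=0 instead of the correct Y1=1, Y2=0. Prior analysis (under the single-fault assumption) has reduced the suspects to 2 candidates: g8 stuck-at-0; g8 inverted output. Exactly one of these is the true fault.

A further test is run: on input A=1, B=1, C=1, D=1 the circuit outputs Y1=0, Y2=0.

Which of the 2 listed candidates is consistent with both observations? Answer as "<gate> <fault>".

Evaluate each candidate on input A=1, B=1, C=1, D=1:
  g8 stuck-at-0: g1=0, g2=0, g3=1, g4=0, g5=0, g6=0, g7=1, g8=0 [stuck-at-0], g9=0, g10=0 → Y1=0, Y2=0 — matches
  g8 inverted output: g1=0, g2=0, g3=1, g4=0, g5=0, g6=0, g7=1, g8=1 [inverted output], g9=0, g10=0 → Y1=1, Y2=0 — eliminated
Only g8 stuck-at-0 reproduces the observed Y1=0, Y2=0.

g8 stuck-at-0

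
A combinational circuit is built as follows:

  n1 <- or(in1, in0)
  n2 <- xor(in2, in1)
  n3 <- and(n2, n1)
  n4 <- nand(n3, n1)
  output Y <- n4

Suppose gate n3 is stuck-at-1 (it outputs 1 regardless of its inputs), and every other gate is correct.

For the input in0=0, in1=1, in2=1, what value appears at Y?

0

Propagate with n3 forced: n1=1, n2=0, n3=1 [stuck-at-1], n4=0.
So Y = 0. (Without the fault it would be 1.)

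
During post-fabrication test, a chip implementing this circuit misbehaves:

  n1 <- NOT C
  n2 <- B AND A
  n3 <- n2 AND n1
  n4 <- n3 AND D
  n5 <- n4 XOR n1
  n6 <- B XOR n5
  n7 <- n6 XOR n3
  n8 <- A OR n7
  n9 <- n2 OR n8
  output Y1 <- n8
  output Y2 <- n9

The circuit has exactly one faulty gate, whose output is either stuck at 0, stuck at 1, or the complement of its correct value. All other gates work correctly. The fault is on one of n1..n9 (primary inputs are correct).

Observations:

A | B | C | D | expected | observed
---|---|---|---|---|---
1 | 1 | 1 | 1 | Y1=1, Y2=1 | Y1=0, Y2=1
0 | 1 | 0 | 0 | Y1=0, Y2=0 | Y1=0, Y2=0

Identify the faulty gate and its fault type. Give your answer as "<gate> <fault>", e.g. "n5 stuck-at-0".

n8 stuck-at-0

Fault-free values for test 1 (A=1, B=1, C=1, D=1): n1=0, n2=1, n3=0, n4=0, n5=0, n6=1, n7=1, n8=1, n9=1, giving Y1=1, Y2=1. Observed Y1=0, Y2=1.
Test 1: faults giving observed Y1=0, Y2=1 are {n8 stuck-at-0, n8 inverted output}.
Test 2 (A=0, B=1, C=0, D=0): fault-free n1=1, n2=0, n3=0, n4=0, n5=1, n6=0, n7=0, n8=0, n9=0 → Y1=0, Y2=0; observed Y1=0, Y2=0. Eliminates n8 inverted output.
Only n8 stuck-at-0 is consistent with every test.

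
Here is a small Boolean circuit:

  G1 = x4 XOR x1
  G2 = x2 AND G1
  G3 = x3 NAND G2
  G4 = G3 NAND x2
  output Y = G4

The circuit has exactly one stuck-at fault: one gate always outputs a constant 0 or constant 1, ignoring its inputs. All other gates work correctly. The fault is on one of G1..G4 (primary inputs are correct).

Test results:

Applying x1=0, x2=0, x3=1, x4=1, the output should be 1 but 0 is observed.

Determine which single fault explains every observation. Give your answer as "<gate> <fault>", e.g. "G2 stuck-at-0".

G4 stuck-at-0

Fault-free values for test 1 (x1=0, x2=0, x3=1, x4=1): G1=1, G2=0, G3=1, G4=1, giving Y=1. Observed 0.
Test 1: faults giving observed 0 are {G4 stuck-at-0}.
Only G4 stuck-at-0 is consistent with every test.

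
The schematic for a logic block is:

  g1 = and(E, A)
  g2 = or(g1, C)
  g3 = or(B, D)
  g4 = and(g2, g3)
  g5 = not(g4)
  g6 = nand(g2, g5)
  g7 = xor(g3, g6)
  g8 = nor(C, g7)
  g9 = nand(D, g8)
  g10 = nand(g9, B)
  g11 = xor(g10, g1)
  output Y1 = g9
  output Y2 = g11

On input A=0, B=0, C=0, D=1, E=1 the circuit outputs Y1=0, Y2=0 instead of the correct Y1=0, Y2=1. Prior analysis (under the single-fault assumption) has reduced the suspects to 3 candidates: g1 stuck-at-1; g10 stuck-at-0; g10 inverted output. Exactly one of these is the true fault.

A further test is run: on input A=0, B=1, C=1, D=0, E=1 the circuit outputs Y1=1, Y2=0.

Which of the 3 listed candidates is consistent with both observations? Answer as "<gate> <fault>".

Evaluate each candidate on input A=0, B=1, C=1, D=0, E=1:
  g1 stuck-at-1: g1=1 [stuck-at-1], g2=1, g3=1, g4=1, g5=0, g6=1, g7=0, g8=0, g9=1, g10=0, g11=1 → Y1=1, Y2=1 — eliminated
  g10 stuck-at-0: g1=0, g2=1, g3=1, g4=1, g5=0, g6=1, g7=0, g8=0, g9=1, g10=0 [stuck-at-0], g11=0 → Y1=1, Y2=0 — matches
  g10 inverted output: g1=0, g2=1, g3=1, g4=1, g5=0, g6=1, g7=0, g8=0, g9=1, g10=1 [inverted output], g11=1 → Y1=1, Y2=1 — eliminated
Only g10 stuck-at-0 reproduces the observed Y1=1, Y2=0.

g10 stuck-at-0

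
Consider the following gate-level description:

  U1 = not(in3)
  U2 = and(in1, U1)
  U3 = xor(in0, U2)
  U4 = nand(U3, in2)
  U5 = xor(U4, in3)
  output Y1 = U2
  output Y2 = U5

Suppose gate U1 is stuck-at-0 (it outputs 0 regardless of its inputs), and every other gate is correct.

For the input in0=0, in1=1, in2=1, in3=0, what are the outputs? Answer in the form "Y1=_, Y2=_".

Y1=0, Y2=1

Propagate with U1 forced: U1=0 [stuck-at-0], U2=0, U3=0, U4=1, U5=1.
So the outputs are Y1=0, Y2=1. (Without the fault they would be Y1=1, Y2=0.)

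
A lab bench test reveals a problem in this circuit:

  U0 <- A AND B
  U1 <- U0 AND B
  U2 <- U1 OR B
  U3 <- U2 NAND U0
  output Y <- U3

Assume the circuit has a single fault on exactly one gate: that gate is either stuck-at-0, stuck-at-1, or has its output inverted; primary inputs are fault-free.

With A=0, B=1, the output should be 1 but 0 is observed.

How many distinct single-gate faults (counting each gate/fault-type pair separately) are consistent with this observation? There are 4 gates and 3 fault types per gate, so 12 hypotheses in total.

Fault-free: U0=0, U1=0, U2=1, U3=1 → 1. Observed 0.
  U0 stuck-at-0: output 1 ✗
  U0 stuck-at-1: output 0 ✓
  U0 inverted output: output 0 ✓
  U1 stuck-at-0: output 1 ✗
  U1 stuck-at-1: output 1 ✗
  U1 inverted output: output 1 ✗
  U2 stuck-at-0: output 1 ✗
  U2 stuck-at-1: output 1 ✗
  U2 inverted output: output 1 ✗
  U3 stuck-at-0: output 0 ✓
  U3 stuck-at-1: output 1 ✗
  U3 inverted output: output 0 ✓
Consistent faults: {U0 stuck-at-1, U0 inverted output, U3 stuck-at-0, U3 inverted output} — 4 in all.

4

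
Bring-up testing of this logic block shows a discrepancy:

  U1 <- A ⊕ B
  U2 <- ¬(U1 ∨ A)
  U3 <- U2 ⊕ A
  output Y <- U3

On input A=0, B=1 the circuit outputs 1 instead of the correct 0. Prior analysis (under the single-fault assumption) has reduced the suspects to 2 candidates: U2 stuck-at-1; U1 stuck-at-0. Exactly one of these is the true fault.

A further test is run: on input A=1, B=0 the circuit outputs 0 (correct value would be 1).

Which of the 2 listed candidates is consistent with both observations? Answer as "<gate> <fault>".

U2 stuck-at-1

Evaluate each candidate on input A=1, B=0:
  U2 stuck-at-1: U1=1, U2=1 [stuck-at-1], U3=0 → 0 — matches
  U1 stuck-at-0: U1=0 [stuck-at-0], U2=0, U3=1 → 1 — eliminated
Only U2 stuck-at-1 reproduces the observed 0.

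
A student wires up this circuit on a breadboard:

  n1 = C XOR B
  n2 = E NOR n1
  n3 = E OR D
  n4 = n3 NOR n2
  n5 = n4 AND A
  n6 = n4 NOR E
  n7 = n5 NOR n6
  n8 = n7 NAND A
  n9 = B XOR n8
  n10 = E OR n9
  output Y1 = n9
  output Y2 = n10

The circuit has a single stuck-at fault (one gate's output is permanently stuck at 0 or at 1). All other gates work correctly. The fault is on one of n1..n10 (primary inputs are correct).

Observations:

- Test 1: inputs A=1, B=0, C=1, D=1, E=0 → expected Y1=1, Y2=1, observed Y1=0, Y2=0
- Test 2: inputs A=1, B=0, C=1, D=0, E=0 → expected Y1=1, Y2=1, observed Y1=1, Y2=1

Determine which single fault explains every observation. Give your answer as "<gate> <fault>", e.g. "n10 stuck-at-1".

Fault-free values for test 1 (A=1, B=0, C=1, D=1, E=0): n1=1, n2=0, n3=1, n4=0, n5=0, n6=1, n7=0, n8=1, n9=1, n10=1, giving Y1=1, Y2=1. Observed Y1=0, Y2=0.
Test 1: faults giving observed Y1=0, Y2=0 are {n6 stuck-at-0, n7 stuck-at-1, n8 stuck-at-0, n9 stuck-at-0}.
Test 2 (A=1, B=0, C=1, D=0, E=0): fault-free n1=1, n2=0, n3=0, n4=1, n5=1, n6=0, n7=0, n8=1, n9=1, n10=1 → Y1=1, Y2=1; observed Y1=1, Y2=1. Eliminates n7 stuck-at-1, n8 stuck-at-0, n9 stuck-at-0.
Only n6 stuck-at-0 is consistent with every test.

n6 stuck-at-0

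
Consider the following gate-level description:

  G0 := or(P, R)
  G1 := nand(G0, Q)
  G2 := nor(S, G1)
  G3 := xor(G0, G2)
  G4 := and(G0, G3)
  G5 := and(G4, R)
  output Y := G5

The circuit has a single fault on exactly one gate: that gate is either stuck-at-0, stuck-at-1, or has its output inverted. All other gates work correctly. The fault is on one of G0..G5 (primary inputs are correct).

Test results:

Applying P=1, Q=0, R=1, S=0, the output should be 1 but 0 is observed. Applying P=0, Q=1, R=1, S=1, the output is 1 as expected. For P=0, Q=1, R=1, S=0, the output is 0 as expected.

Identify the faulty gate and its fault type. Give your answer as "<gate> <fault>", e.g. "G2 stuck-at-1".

G1 stuck-at-0

Fault-free values for test 1 (P=1, Q=0, R=1, S=0): G0=1, G1=1, G2=0, G3=1, G4=1, G5=1, giving Y=1. Observed 0.
Test 1: faults giving observed 0 are {G0 stuck-at-0, G0 inverted output, G1 stuck-at-0, G1 inverted output, G2 stuck-at-1, G2 inverted output, G3 stuck-at-0, G3 inverted output, G4 stuck-at-0, G4 inverted output, G5 stuck-at-0, G5 inverted output}.
Test 2 (P=0, Q=1, R=1, S=1): fault-free G0=1, G1=0, G2=0, G3=1, G4=1, G5=1 → 1; observed 1. Eliminates G0 stuck-at-0, G0 inverted output, G2 stuck-at-1, G2 inverted output, G3 stuck-at-0, G3 inverted output, G4 stuck-at-0, G4 inverted output, G5 stuck-at-0, G5 inverted output.
Test 3 (P=0, Q=1, R=1, S=0): fault-free G0=1, G1=0, G2=1, G3=0, G4=0, G5=0 → 0; observed 0. Eliminates G1 inverted output.
Only G1 stuck-at-0 is consistent with every test.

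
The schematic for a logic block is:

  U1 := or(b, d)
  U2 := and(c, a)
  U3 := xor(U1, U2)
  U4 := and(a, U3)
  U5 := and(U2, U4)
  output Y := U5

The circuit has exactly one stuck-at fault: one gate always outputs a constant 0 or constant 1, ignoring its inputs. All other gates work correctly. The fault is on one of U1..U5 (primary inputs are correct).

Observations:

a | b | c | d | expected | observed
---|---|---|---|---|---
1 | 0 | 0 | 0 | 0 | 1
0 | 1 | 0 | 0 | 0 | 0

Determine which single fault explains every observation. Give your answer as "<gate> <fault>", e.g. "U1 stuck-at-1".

Fault-free values for test 1 (a=1, b=0, c=0, d=0): U1=0, U2=0, U3=0, U4=0, U5=0, giving Y=0. Observed 1.
Test 1: faults giving observed 1 are {U2 stuck-at-1, U5 stuck-at-1}.
Test 2 (a=0, b=1, c=0, d=0): fault-free U1=1, U2=0, U3=1, U4=0, U5=0 → 0; observed 0. Eliminates U5 stuck-at-1.
Only U2 stuck-at-1 is consistent with every test.

U2 stuck-at-1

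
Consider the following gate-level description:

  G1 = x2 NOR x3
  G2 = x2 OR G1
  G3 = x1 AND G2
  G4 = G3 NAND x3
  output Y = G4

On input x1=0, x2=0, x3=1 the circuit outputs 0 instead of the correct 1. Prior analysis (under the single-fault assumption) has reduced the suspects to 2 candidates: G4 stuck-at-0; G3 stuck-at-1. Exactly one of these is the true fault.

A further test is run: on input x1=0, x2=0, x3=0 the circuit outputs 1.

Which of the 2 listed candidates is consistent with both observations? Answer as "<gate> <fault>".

G3 stuck-at-1

Evaluate each candidate on input x1=0, x2=0, x3=0:
  G4 stuck-at-0: G1=1, G2=1, G3=0, G4=0 [stuck-at-0] → 0 — eliminated
  G3 stuck-at-1: G1=1, G2=1, G3=1 [stuck-at-1], G4=1 → 1 — matches
Only G3 stuck-at-1 reproduces the observed 1.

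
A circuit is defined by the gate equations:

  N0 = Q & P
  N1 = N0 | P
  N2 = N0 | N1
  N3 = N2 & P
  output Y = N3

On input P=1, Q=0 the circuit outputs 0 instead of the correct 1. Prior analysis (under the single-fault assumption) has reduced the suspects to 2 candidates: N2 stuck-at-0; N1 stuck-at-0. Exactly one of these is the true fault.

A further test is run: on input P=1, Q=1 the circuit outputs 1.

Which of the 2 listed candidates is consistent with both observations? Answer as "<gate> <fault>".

N1 stuck-at-0

Evaluate each candidate on input P=1, Q=1:
  N2 stuck-at-0: N0=1, N1=1, N2=0 [stuck-at-0], N3=0 → 0 — eliminated
  N1 stuck-at-0: N0=1, N1=0 [stuck-at-0], N2=1, N3=1 → 1 — matches
Only N1 stuck-at-0 reproduces the observed 1.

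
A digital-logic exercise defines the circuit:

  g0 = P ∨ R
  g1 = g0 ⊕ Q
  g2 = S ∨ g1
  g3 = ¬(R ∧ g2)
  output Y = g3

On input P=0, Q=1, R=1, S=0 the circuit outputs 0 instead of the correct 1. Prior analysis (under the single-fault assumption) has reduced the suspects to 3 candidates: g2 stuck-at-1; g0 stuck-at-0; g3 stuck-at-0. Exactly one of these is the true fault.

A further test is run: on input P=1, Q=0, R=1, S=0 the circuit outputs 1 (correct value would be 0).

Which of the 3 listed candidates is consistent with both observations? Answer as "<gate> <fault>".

g0 stuck-at-0

Evaluate each candidate on input P=1, Q=0, R=1, S=0:
  g2 stuck-at-1: g0=1, g1=1, g2=1 [stuck-at-1], g3=0 → 0 — eliminated
  g0 stuck-at-0: g0=0 [stuck-at-0], g1=0, g2=0, g3=1 → 1 — matches
  g3 stuck-at-0: g0=1, g1=1, g2=1, g3=0 [stuck-at-0] → 0 — eliminated
Only g0 stuck-at-0 reproduces the observed 1.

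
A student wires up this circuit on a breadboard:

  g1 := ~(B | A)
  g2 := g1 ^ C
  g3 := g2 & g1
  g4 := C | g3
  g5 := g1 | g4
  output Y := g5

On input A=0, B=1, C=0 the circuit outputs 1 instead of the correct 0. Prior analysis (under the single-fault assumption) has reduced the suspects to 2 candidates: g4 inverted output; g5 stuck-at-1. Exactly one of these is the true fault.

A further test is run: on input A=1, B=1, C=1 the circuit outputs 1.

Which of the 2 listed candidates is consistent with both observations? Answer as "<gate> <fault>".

Evaluate each candidate on input A=1, B=1, C=1:
  g4 inverted output: g1=0, g2=1, g3=0, g4=0 [inverted output], g5=0 → 0 — eliminated
  g5 stuck-at-1: g1=0, g2=1, g3=0, g4=1, g5=1 [stuck-at-1] → 1 — matches
Only g5 stuck-at-1 reproduces the observed 1.

g5 stuck-at-1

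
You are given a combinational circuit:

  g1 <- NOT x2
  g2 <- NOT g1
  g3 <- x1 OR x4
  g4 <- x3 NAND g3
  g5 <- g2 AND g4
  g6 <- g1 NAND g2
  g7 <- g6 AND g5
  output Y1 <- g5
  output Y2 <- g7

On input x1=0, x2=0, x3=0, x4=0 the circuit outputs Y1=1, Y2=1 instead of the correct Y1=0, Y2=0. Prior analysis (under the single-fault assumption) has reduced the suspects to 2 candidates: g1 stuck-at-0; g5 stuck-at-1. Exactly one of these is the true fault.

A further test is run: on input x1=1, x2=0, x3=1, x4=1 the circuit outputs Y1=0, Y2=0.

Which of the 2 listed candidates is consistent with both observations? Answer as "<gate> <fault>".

Evaluate each candidate on input x1=1, x2=0, x3=1, x4=1:
  g1 stuck-at-0: g1=0 [stuck-at-0], g2=1, g3=1, g4=0, g5=0, g6=1, g7=0 → Y1=0, Y2=0 — matches
  g5 stuck-at-1: g1=1, g2=0, g3=1, g4=0, g5=1 [stuck-at-1], g6=1, g7=1 → Y1=1, Y2=1 — eliminated
Only g1 stuck-at-0 reproduces the observed Y1=0, Y2=0.

g1 stuck-at-0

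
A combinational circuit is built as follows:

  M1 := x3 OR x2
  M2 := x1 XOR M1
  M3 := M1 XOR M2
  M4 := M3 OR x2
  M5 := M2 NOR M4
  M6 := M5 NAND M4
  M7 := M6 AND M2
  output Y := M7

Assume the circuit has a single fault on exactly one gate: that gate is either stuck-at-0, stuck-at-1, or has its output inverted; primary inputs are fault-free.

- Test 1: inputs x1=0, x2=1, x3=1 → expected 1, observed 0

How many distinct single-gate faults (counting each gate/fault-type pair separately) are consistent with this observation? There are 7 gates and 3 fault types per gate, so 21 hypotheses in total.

Fault-free: M1=1, M2=1, M3=0, M4=1, M5=0, M6=1, M7=1 → 1. Observed 0.
  M1: stuck-at-0, inverted output ✓; others ✗
  M2: stuck-at-0, inverted output ✓; others ✗
  M3: none of the 3 fault types match ✗
  M4: none of the 3 fault types match ✗
  M5: stuck-at-1, inverted output ✓; others ✗
  M6: stuck-at-0, inverted output ✓; others ✗
  M7: stuck-at-0, inverted output ✓; others ✗
Consistent faults: {M1 stuck-at-0, M1 inverted output, M2 stuck-at-0, M2 inverted output, M5 stuck-at-1, M5 inverted output, M6 stuck-at-0, M6 inverted output, M7 stuck-at-0, M7 inverted output} — 10 in all.

10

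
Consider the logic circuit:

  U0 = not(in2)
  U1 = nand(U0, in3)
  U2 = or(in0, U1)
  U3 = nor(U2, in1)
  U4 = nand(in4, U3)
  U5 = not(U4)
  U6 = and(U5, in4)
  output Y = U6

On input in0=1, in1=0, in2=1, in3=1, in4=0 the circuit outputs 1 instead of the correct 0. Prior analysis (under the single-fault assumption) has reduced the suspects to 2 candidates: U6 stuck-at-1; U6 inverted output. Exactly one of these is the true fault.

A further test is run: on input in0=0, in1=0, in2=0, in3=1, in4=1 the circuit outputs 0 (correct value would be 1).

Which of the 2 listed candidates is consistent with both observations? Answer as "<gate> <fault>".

Evaluate each candidate on input in0=0, in1=0, in2=0, in3=1, in4=1:
  U6 stuck-at-1: U0=1, U1=0, U2=0, U3=1, U4=0, U5=1, U6=1 [stuck-at-1] → 1 — eliminated
  U6 inverted output: U0=1, U1=0, U2=0, U3=1, U4=0, U5=1, U6=0 [inverted output] → 0 — matches
Only U6 inverted output reproduces the observed 0.

U6 inverted output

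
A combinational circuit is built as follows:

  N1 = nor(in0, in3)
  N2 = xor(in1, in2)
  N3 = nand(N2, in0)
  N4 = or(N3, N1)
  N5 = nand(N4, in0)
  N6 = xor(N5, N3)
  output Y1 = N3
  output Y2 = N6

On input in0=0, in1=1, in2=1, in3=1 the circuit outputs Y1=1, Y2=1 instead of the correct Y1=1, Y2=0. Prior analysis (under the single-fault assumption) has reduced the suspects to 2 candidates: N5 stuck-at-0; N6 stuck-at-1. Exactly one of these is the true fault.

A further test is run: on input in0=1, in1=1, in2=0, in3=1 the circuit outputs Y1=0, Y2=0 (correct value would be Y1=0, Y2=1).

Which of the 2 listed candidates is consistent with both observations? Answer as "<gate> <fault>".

N5 stuck-at-0

Evaluate each candidate on input in0=1, in1=1, in2=0, in3=1:
  N5 stuck-at-0: N1=0, N2=1, N3=0, N4=0, N5=0 [stuck-at-0], N6=0 → Y1=0, Y2=0 — matches
  N6 stuck-at-1: N1=0, N2=1, N3=0, N4=0, N5=1, N6=1 [stuck-at-1] → Y1=0, Y2=1 — eliminated
Only N5 stuck-at-0 reproduces the observed Y1=0, Y2=0.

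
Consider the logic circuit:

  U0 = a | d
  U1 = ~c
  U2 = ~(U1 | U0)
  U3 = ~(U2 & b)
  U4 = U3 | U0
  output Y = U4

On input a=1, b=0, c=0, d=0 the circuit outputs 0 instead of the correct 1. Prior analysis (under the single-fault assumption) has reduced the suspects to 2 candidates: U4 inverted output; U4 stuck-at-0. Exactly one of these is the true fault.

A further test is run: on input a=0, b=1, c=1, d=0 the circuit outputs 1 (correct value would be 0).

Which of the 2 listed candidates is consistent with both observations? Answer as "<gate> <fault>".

U4 inverted output

Evaluate each candidate on input a=0, b=1, c=1, d=0:
  U4 inverted output: U0=0, U1=0, U2=1, U3=0, U4=1 [inverted output] → 1 — matches
  U4 stuck-at-0: U0=0, U1=0, U2=1, U3=0, U4=0 [stuck-at-0] → 0 — eliminated
Only U4 inverted output reproduces the observed 1.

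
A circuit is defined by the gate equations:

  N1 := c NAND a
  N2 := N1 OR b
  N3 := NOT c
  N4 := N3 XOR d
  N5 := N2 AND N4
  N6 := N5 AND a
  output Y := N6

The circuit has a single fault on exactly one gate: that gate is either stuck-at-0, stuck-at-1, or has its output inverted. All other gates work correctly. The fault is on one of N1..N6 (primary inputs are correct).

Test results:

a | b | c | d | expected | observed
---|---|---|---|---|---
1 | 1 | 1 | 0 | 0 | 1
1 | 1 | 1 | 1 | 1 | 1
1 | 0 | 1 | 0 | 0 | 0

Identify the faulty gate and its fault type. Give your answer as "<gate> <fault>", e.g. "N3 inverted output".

Fault-free values for test 1 (a=1, b=1, c=1, d=0): N1=0, N2=1, N3=0, N4=0, N5=0, N6=0, giving Y=0. Observed 1.
Test 1: faults giving observed 1 are {N3 stuck-at-1, N3 inverted output, N4 stuck-at-1, N4 inverted output, N5 stuck-at-1, N5 inverted output, N6 stuck-at-1, N6 inverted output}.
Test 2 (a=1, b=1, c=1, d=1): fault-free N1=0, N2=1, N3=0, N4=1, N5=1, N6=1 → 1; observed 1. Eliminates N3 stuck-at-1, N3 inverted output, N4 inverted output, N5 inverted output, N6 inverted output.
Test 3 (a=1, b=0, c=1, d=0): fault-free N1=0, N2=0, N3=0, N4=0, N5=0, N6=0 → 0; observed 0. Eliminates N5 stuck-at-1, N6 stuck-at-1.
Only N4 stuck-at-1 is consistent with every test.

N4 stuck-at-1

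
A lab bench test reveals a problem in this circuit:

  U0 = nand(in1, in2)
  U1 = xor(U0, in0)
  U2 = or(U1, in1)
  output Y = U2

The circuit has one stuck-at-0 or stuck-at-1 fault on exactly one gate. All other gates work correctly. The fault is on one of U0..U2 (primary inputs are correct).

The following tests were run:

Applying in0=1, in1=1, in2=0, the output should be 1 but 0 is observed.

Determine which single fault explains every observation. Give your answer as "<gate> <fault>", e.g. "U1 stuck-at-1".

U2 stuck-at-0

Fault-free values for test 1 (in0=1, in1=1, in2=0): U0=1, U1=0, U2=1, giving Y=1. Observed 0.
Test 1: faults giving observed 0 are {U2 stuck-at-0}.
Only U2 stuck-at-0 is consistent with every test.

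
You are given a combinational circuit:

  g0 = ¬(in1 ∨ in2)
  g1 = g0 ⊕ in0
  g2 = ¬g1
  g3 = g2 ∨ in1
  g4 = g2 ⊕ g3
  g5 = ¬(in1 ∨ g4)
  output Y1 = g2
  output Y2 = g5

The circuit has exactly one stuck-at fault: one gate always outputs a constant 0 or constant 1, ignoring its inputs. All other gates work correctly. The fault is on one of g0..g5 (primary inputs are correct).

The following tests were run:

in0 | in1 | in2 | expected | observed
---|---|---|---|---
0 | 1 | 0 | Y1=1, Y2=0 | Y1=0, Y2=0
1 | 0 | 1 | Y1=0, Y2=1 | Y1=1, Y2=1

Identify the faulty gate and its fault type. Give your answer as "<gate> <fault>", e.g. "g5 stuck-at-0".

Fault-free values for test 1 (in0=0, in1=1, in2=0): g0=0, g1=0, g2=1, g3=1, g4=0, g5=0, giving Y1=1, Y2=0. Observed Y1=0, Y2=0.
Test 1: faults giving observed Y1=0, Y2=0 are {g0 stuck-at-1, g1 stuck-at-1, g2 stuck-at-0}.
Test 2 (in0=1, in1=0, in2=1): fault-free g0=0, g1=1, g2=0, g3=0, g4=0, g5=1 → Y1=0, Y2=1; observed Y1=1, Y2=1. Eliminates g1 stuck-at-1, g2 stuck-at-0.
Only g0 stuck-at-1 is consistent with every test.

g0 stuck-at-1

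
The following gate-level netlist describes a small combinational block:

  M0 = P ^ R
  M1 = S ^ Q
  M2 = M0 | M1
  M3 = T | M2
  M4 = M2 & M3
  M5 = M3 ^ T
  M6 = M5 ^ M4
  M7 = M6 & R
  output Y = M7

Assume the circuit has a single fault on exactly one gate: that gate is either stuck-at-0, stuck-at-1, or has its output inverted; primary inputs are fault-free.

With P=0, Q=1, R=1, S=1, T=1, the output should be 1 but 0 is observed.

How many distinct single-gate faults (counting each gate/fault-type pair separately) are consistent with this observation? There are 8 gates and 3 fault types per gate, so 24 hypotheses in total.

Fault-free: M0=1, M1=0, M2=1, M3=1, M4=1, M5=0, M6=1, M7=1 → 1. Observed 0.
  M0: stuck-at-0, inverted output ✓; others ✗
  M1: none of the 3 fault types match ✗
  M2: stuck-at-0, inverted output ✓; others ✗
  M3: none of the 3 fault types match ✗
  M4: stuck-at-0, inverted output ✓; others ✗
  M5: stuck-at-1, inverted output ✓; others ✗
  M6: stuck-at-0, inverted output ✓; others ✗
  M7: stuck-at-0, inverted output ✓; others ✗
Consistent faults: {M0 stuck-at-0, M0 inverted output, M2 stuck-at-0, M2 inverted output, M4 stuck-at-0, M4 inverted output, M5 stuck-at-1, M5 inverted output, M6 stuck-at-0, M6 inverted output, M7 stuck-at-0, M7 inverted output} — 12 in all.

12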